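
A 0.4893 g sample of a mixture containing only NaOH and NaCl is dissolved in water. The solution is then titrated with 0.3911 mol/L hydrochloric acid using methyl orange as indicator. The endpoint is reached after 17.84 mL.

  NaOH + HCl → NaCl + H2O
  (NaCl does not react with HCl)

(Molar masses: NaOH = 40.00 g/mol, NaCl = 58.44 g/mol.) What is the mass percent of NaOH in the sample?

57.04 %

n(HCl) = 0.01784 × 0.3911 = 6.977 × 10^-3 mol
Let x = n(NaOH), y = n(NaCl).
Titrant: 1x = 6.977 × 10^-3;  mass: 40.00x + 58.44y = 0.4893
Solving, x = 6.977 × 10^-3 mol, y = 3.597 × 10^-3 mol
mass of NaOH = 6.977 × 10^-3 × 40.00 = 0.2791 g
% NaOH = 0.2791 / 0.4893 × 100 = 57.04 %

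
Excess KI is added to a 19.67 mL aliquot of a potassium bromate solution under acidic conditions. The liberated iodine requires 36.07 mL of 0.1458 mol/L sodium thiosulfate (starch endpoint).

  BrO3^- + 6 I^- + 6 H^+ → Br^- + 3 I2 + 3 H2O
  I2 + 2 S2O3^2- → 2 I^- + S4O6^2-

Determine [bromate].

0.04456 mol/L

n(S2O3^2-) = 0.03607 × 0.1458 = 5.259 × 10^-3 mol
n(I2) = n(S2O3^2-)/2 = 2.630 × 10^-3 mol
From the 1:3 ratio, n(BrO3^-) in the aliquot = 1/3 × 2.630 × 10^-3 = 8.765 × 10^-4 mol
[BrO3^-] = 8.765 × 10^-4 / 0.01967 = 0.04456 mol/L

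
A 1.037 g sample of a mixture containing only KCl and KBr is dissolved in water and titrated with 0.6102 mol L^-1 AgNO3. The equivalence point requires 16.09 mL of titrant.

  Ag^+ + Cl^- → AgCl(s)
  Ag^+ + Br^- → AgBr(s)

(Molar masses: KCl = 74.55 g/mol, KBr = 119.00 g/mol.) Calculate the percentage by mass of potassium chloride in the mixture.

n(AgNO3) = 0.01609 × 0.6102 = 9.818 × 10^-3 mol
Let x = n(KCl), y = n(KBr).
Titrant: 1x + 1y = 9.818 × 10^-3;  mass: 74.55x + 119.00y = 1.037
Solving, x = 2.955 × 10^-3 mol, y = 6.863 × 10^-3 mol
mass of KCl = 2.955 × 10^-3 × 74.55 = 0.2203 g
% KCl = 0.2203 / 1.037 × 100 = 21.24 %

21.24 %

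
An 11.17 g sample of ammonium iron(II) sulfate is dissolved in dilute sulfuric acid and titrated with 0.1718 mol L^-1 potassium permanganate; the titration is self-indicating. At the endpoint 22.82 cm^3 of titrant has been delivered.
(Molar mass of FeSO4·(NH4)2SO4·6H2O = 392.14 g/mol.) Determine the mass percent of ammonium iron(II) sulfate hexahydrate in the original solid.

68.82 %

MnO4^- + 5 Fe^2+ + 8 H^+ → Mn^2+ + 5 Fe^3+ + 4 H2O
n(KMnO4) = 0.02282 L × 0.1718 mol/L = 3.920 × 10^-3 mol
From the 5:1 ratio, n(FeSO4·(NH4)2SO4·6H2O) = 5/1 × 3.920 × 10^-3 = 0.01960 mol
mass of FeSO4·(NH4)2SO4·6H2O = 0.01960 × 392.14 g/mol = 7.687 g
% FeSO4·(NH4)2SO4·6H2O = 7.687 / 11.17 × 100 = 68.82 %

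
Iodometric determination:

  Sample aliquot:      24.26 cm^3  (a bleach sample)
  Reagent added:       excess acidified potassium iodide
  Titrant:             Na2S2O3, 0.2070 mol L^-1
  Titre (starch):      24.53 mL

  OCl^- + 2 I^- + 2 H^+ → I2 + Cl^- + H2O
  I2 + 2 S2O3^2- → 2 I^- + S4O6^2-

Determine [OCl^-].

n(S2O3^2-) = 0.02453 × 0.2070 = 5.078 × 10^-3 mol
n(I2) = n(S2O3^2-)/2 = 2.539 × 10^-3 mol
n(OCl^-) in the aliquot = 2.539 × 10^-3 mol (1:1 ratio)
[OCl^-] = 2.539 × 10^-3 / 0.02426 = 0.1047 mol/L

0.1047 mol/L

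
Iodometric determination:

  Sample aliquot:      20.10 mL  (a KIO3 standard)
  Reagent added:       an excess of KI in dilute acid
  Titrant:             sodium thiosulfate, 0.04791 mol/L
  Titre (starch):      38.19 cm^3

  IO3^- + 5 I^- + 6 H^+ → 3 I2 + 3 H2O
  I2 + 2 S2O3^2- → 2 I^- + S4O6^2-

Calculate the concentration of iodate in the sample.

0.01517 mol/L

n(S2O3^2-) = 0.03819 × 0.04791 = 1.830 × 10^-3 mol
n(I2) = n(S2O3^2-)/2 = 9.148 × 10^-4 mol
From the 1:3 ratio, n(IO3^-) in the aliquot = 1/3 × 9.148 × 10^-4 = 3.049 × 10^-4 mol
[IO3^-] = 3.049 × 10^-4 / 0.02010 = 0.01517 mol/L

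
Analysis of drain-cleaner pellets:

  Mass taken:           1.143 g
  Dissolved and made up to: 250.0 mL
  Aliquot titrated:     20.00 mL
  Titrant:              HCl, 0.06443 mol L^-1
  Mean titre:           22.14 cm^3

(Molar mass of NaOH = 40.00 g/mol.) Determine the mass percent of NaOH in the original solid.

62.40 %

NaOH + HCl → NaCl + H2O
n(HCl) per titration = 0.02214 × 0.06443 = 1.426 × 10^-3 mol
n(NaOH) in each aliquot = 1.426 × 10^-3 mol (1:1 ratio)
n(NaOH) in the whole flask = 1.426 × 10^-3 × 250.0/20.00 = 0.01783 mol
mass of NaOH = 0.01783 × 40.00 = 0.7132 g
% NaOH = 0.7132 / 1.143 × 100 = 62.40 %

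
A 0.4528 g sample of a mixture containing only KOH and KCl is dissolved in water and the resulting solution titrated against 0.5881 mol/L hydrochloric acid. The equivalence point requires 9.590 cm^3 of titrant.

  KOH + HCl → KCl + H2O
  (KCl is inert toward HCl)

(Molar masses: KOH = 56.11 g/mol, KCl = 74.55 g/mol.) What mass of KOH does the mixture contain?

0.3165 g

n(HCl) = 0.009590 × 0.5881 = 5.640 × 10^-3 mol
Let x = n(KOH), y = n(KCl).
Titrant: 1x = 5.640 × 10^-3;  mass: 56.11x + 74.55y = 0.4528
Solving, x = 5.640 × 10^-3 mol, y = 1.829 × 10^-3 mol
mass of KOH = 5.640 × 10^-3 × 56.11 = 0.3165 g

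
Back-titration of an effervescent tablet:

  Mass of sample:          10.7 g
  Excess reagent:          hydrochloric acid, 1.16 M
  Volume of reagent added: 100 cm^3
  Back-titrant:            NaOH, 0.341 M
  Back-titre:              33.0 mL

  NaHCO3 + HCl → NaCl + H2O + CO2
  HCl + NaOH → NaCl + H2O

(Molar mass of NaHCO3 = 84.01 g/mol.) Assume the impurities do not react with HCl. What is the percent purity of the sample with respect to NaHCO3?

82.2 %

n(HCl) added = 0.100 × 1.16 = 0.116 mol
n(NaOH) used in back-titration = 0.0330 × 0.341 = 0.0113 mol
n(HCl) left over = 0.0113 mol (1:1 ratio)
n(HCl) consumed by analyte = 0.116 − 0.0113 = 0.105 mol
n(NaHCO3) = 0.105 mol (1:1 ratio)
mass of NaHCO3 = 0.105 × 84.01 = 8.80 g
% NaHCO3 = 8.80 / 10.7 × 100 = 82.2 %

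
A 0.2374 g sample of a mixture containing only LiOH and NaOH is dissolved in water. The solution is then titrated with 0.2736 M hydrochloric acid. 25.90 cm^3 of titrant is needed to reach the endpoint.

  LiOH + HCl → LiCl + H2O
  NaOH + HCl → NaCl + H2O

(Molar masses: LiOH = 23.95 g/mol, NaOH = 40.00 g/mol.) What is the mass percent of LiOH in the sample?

n(HCl) = 0.02590 × 0.2736 = 7.086 × 10^-3 mol
Let x = n(LiOH), y = n(NaOH).
Titrant: 1x + 1y = 7.086 × 10^-3;  mass: 23.95x + 40.00y = 0.2374
Solving, x = 2.869 × 10^-3 mol, y = 4.217 × 10^-3 mol
mass of LiOH = 2.869 × 10^-3 × 23.95 = 0.06872 g
% LiOH = 0.06872 / 0.2374 × 100 = 28.95 %

28.95 %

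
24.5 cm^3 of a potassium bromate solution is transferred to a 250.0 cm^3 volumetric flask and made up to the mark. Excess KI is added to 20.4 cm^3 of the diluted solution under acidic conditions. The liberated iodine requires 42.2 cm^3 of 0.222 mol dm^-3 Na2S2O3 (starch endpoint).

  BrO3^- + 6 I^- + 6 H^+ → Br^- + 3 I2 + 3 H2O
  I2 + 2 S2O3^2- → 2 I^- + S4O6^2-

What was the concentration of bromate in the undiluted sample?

n(S2O3^2-) = 0.0422 × 0.222 = 9.37 × 10^-3 mol
n(I2) = n(S2O3^2-)/2 = 4.68 × 10^-3 mol
From the 1:3 ratio, n(BrO3^-) in the aliquot = 1/3 × 4.68 × 10^-3 = 1.56 × 10^-3 mol
[BrO3^-]_dilute = 1.56 × 10^-3 / 0.0204 = 0.0765 mol/L
[BrO3^-]_original = 0.0765 × 250.0/24.5 = 0.781 mol/L

0.781 mol/L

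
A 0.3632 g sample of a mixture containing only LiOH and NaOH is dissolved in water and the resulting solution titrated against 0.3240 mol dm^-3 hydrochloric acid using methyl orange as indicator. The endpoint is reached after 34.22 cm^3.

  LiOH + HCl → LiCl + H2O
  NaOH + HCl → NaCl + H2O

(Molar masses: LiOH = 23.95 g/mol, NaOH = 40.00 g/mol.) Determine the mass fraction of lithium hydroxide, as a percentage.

32.99 %

n(HCl) = 0.03422 × 0.3240 = 0.01109 mol
Let x = n(LiOH), y = n(NaOH).
Titrant: 1x + 1y = 0.01109;  mass: 23.95x + 40.00y = 0.3632
Solving, x = 5.003 × 10^-3 mol, y = 6.085 × 10^-3 mol
mass of LiOH = 5.003 × 10^-3 × 23.95 = 0.1198 g
% LiOH = 0.1198 / 0.3632 × 100 = 32.99 %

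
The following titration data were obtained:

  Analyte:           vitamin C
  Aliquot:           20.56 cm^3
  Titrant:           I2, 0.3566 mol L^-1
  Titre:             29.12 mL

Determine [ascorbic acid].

C6H8O6 + I2 → C6H6O6 + 2 HI
n(I2) = 0.02912 L × 0.3566 mol/L = 0.01038 mol
n(C6H8O6) = 0.01038 mol (1:1 mole ratio)
[C6H8O6] = 0.01038 mol / 0.02056 L = 0.5051 mol/L

0.5051 mol/L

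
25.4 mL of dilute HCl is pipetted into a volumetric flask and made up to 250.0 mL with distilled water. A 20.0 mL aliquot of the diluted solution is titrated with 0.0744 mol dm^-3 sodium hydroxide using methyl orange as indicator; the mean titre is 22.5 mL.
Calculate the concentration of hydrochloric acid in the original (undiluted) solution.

HCl + NaOH → NaCl + H2O
n(NaOH) = 0.0225 × 0.0744 = 1.67 × 10^-3 mol
n(HCl) in the aliquot = 1.67 × 10^-3 mol (1:1 ratio)
[HCl]_dilute = 1.67 × 10^-3 / 0.0200 = 0.0837 mol/L
Dilution factor = 250.0 / 25.4 = 9.843
[HCl]_stock = 0.0837 × 9.843 = 0.824 mol/L

0.824 mol/L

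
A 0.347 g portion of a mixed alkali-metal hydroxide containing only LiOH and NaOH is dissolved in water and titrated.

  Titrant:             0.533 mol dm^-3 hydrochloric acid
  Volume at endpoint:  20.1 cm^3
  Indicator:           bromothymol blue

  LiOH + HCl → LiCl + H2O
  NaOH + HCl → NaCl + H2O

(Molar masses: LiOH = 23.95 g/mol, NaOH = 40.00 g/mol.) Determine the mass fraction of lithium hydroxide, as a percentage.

n(HCl) = 0.0201 × 0.533 = 0.0107 mol
Let x = n(LiOH), y = n(NaOH).
Titrant: 1x + 1y = 0.0107;  mass: 23.95x + 40.00y = 0.347
Solving, x = 5.08 × 10^-3 mol, y = 5.63 × 10^-3 mol
mass of LiOH = 5.08 × 10^-3 × 23.95 = 0.122 g
% LiOH = 0.122 / 0.347 × 100 = 35.1 %

35.1 %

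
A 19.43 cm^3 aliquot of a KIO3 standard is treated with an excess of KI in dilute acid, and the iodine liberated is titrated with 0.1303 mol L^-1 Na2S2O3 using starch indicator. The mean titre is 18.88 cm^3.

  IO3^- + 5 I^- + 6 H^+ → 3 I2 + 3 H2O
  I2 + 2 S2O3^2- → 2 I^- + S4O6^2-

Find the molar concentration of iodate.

0.02110 mol/L

n(S2O3^2-) = 0.01888 × 0.1303 = 2.460 × 10^-3 mol
n(I2) = n(S2O3^2-)/2 = 1.230 × 10^-3 mol
From the 1:3 ratio, n(IO3^-) in the aliquot = 1/3 × 1.230 × 10^-3 = 4.100 × 10^-4 mol
[IO3^-] = 4.100 × 10^-4 / 0.01943 = 0.02110 mol/L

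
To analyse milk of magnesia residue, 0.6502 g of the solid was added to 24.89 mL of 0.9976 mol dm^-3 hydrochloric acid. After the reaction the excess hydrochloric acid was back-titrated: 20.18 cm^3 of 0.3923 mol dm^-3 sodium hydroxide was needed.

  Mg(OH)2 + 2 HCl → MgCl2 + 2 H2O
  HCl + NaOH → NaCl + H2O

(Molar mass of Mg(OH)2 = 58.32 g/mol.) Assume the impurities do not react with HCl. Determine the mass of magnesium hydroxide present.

0.4932 g

n(HCl) added = 0.02489 × 0.9976 = 0.02483 mol
n(NaOH) used in back-titration = 0.02018 × 0.3923 = 7.917 × 10^-3 mol
n(HCl) left over = 7.917 × 10^-3 mol (1:1 ratio)
n(HCl) consumed by analyte = 0.02483 − 7.917 × 10^-3 = 0.01691 mol
From the 1:2 ratio, n(Mg(OH)2) = 1/2 × 0.01691 = 8.457 × 10^-3 mol
mass of Mg(OH)2 = 8.457 × 10^-3 × 58.32 = 0.4932 g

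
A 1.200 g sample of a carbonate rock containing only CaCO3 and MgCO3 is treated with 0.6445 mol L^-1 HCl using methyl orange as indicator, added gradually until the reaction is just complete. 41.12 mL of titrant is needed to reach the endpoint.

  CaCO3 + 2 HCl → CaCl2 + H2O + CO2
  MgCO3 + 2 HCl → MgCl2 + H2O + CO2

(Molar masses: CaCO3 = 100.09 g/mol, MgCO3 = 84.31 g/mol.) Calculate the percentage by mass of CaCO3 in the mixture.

n(HCl) = 0.04112 × 0.6445 = 0.02650 mol
Let x = n(CaCO3), y = n(MgCO3).
Titrant: 2x + 2y = 0.02650;  mass: 100.09x + 84.31y = 1.200
Solving, x = 5.248 × 10^-3 mol, y = 8.003 × 10^-3 mol
mass of CaCO3 = 5.248 × 10^-3 × 100.09 = 0.5253 g
% CaCO3 = 0.5253 / 1.200 × 100 = 43.77 %

43.77 %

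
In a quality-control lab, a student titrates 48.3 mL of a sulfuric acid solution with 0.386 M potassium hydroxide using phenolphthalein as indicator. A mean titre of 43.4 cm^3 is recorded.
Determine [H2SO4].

H2SO4 + 2 KOH → K2SO4 + 2 H2O
n(KOH) = 0.0434 L × 0.386 mol/L = 0.0168 mol
From the 1:2 mole ratio, n(H2SO4) = 1/2 × 0.0168 = 8.38 × 10^-3 mol
[H2SO4] = 8.38 × 10^-3 mol / 0.0483 L = 0.173 mol/L

0.173 M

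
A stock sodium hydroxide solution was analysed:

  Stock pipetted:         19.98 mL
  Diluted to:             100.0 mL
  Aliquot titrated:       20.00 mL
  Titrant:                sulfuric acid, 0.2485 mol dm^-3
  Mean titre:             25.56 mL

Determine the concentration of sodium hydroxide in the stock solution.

3.179 mol/L

2 NaOH + H2SO4 → Na2SO4 + 2 H2O
n(H2SO4) = 0.02556 × 0.2485 = 6.352 × 10^-3 mol
From the 2:1 ratio, n(NaOH) in the aliquot = 2/1 × 6.352 × 10^-3 = 0.01270 mol
[NaOH]_dilute = 0.01270 / 0.02000 = 0.6352 mol/L
Dilution factor = 100.0 / 19.98 = 5.005
[NaOH]_stock = 0.6352 × 5.005 = 3.179 mol/L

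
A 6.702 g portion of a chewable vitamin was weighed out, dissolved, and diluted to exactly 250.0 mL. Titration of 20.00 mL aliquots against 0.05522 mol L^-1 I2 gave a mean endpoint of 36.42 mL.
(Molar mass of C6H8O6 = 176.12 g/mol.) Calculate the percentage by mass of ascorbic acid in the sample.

66.06 %

C6H8O6 + I2 → C6H6O6 + 2 HI
n(I2) per titration = 0.03642 × 0.05522 = 2.011 × 10^-3 mol
n(C6H8O6) in each aliquot = 2.011 × 10^-3 mol (1:1 ratio)
n(C6H8O6) in the whole flask = 2.011 × 10^-3 × 250.0/20.00 = 0.02514 mol
mass of C6H8O6 = 0.02514 × 176.12 = 4.427 g
% C6H8O6 = 4.427 / 6.702 × 100 = 66.06 %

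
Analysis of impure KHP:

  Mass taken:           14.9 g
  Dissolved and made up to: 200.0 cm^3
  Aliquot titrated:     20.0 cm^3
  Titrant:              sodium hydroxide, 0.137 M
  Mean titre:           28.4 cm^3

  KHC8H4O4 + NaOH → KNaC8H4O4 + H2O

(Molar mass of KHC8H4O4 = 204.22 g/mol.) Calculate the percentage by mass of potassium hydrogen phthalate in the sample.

53.3 %

n(NaOH) per titration = 0.0284 × 0.137 = 3.89 × 10^-3 mol
n(KHC8H4O4) in each aliquot = 3.89 × 10^-3 mol (1:1 ratio)
n(KHC8H4O4) in the whole flask = 3.89 × 10^-3 × 200.0/20.0 = 0.0389 mol
mass of KHC8H4O4 = 0.0389 × 204.22 = 7.95 g
% KHC8H4O4 = 7.95 / 14.9 × 100 = 53.3 %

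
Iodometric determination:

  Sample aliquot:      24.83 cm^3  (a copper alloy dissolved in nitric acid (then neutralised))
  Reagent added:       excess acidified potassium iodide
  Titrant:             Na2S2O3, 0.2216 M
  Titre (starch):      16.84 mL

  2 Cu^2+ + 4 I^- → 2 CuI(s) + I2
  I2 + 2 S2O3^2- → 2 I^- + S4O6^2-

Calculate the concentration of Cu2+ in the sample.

0.1503 M

n(S2O3^2-) = 0.01684 × 0.2216 = 3.732 × 10^-3 mol
n(I2) = n(S2O3^2-)/2 = 1.866 × 10^-3 mol
From the 2:1 ratio, n(Cu2+) in the aliquot = 2/1 × 1.866 × 10^-3 = 3.732 × 10^-3 mol
[Cu2+] = 3.732 × 10^-3 / 0.02483 = 0.1503 mol/L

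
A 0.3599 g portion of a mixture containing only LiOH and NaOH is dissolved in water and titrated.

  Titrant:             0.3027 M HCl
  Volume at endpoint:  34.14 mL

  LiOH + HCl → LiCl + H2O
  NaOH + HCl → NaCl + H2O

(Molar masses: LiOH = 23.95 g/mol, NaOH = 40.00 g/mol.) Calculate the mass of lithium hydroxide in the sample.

n(HCl) = 0.03414 × 0.3027 = 0.01033 mol
Let x = n(LiOH), y = n(NaOH).
Titrant: 1x + 1y = 0.01033;  mass: 23.95x + 40.00y = 0.3599
Solving, x = 3.331 × 10^-3 mol, y = 7.003 × 10^-3 mol
mass of LiOH = 3.331 × 10^-3 × 23.95 = 0.07978 g

0.07978 g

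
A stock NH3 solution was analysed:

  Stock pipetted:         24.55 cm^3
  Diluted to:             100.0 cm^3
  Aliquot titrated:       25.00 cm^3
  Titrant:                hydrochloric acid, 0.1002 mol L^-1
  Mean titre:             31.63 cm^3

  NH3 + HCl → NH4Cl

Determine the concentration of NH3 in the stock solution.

0.5164 mol/L

n(HCl) = 0.03163 × 0.1002 = 3.169 × 10^-3 mol
n(NH3) in the aliquot = 3.169 × 10^-3 mol (1:1 ratio)
[NH3]_dilute = 3.169 × 10^-3 / 0.02500 = 0.1268 mol/L
Dilution factor = 100.0 / 24.55 = 4.073
[NH3]_stock = 0.1268 × 4.073 = 0.5164 mol/L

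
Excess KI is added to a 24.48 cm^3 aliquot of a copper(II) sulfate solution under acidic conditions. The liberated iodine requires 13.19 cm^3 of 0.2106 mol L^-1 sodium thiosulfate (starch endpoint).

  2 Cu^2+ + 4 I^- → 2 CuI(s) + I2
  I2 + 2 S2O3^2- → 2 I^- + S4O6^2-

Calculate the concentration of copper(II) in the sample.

n(S2O3^2-) = 0.01319 × 0.2106 = 2.778 × 10^-3 mol
n(I2) = n(S2O3^2-)/2 = 1.389 × 10^-3 mol
From the 2:1 ratio, n(Cu2+) in the aliquot = 2/1 × 1.389 × 10^-3 = 2.778 × 10^-3 mol
[Cu2+] = 2.778 × 10^-3 / 0.02448 = 0.1135 mol/L

0.1135 mol/L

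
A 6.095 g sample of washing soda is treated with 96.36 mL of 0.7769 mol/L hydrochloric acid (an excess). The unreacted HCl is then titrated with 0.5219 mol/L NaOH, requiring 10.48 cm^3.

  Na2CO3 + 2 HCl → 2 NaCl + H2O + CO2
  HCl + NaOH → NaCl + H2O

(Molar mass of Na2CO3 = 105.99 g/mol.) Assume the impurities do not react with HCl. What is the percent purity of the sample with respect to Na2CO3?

60.34 %

n(HCl) added = 0.09636 × 0.7769 = 0.07486 mol
n(NaOH) used in back-titration = 0.01048 × 0.5219 = 5.470 × 10^-3 mol
n(HCl) left over = 5.470 × 10^-3 mol (1:1 ratio)
n(HCl) consumed by analyte = 0.07486 − 5.470 × 10^-3 = 0.06939 mol
From the 1:2 ratio, n(Na2CO3) = 1/2 × 0.06939 = 0.03470 mol
mass of Na2CO3 = 0.03470 × 105.99 = 3.677 g
% Na2CO3 = 3.677 / 6.095 × 100 = 60.34 %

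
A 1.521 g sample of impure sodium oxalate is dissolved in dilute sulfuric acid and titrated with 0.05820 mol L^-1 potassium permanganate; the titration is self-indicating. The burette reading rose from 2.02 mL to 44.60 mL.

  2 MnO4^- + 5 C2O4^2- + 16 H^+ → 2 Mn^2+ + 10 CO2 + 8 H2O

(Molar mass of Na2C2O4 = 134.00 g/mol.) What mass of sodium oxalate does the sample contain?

0.8302 g

n(KMnO4) = 0.04258 L × 0.05820 mol/L = 2.478 × 10^-3 mol
From the 5:2 ratio, n(Na2C2O4) = 5/2 × 2.478 × 10^-3 = 6.195 × 10^-3 mol
mass of Na2C2O4 = 6.195 × 10^-3 × 134.00 g/mol = 0.8302 g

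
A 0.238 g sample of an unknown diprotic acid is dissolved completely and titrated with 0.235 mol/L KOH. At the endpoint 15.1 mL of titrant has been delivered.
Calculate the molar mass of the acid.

n(KOH) = 0.0151 L × 0.235 mol/L = 3.55 × 10^-3 mol
From the 1:2 ratio, n(H2A) = 1/2 × 3.55 × 10^-3 = 1.77 × 10^-3 mol
M = m / n = 0.238 g / 1.77 × 10^-3 mol = 134 g/mol

134 g/mol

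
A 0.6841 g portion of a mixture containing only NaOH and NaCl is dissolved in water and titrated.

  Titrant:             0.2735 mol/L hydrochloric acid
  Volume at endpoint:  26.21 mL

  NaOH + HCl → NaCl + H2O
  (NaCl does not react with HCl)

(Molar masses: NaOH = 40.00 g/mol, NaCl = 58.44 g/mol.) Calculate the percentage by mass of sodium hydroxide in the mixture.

n(HCl) = 0.02621 × 0.2735 = 7.168 × 10^-3 mol
Let x = n(NaOH), y = n(NaCl).
Titrant: 1x = 7.168 × 10^-3;  mass: 40.00x + 58.44y = 0.6841
Solving, x = 7.168 × 10^-3 mol, y = 6.799 × 10^-3 mol
mass of NaOH = 7.168 × 10^-3 × 40.00 = 0.2867 g
% NaOH = 0.2867 / 0.6841 × 100 = 41.91 %

41.91 %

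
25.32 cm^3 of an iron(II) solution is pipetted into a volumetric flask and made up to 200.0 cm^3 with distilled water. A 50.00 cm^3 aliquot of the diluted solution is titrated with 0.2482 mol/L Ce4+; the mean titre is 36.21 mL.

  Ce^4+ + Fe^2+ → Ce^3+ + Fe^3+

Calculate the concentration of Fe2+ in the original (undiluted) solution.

n(Ce4+) = 0.03621 × 0.2482 = 8.987 × 10^-3 mol
n(Fe2+) in the aliquot = 8.987 × 10^-3 mol (1:1 ratio)
[Fe2+]_dilute = 8.987 × 10^-3 / 0.05000 = 0.1797 mol/L
Dilution factor = 200.0 / 25.32 = 7.899
[Fe2+]_stock = 0.1797 × 7.899 = 1.420 mol/L

1.420 mol/L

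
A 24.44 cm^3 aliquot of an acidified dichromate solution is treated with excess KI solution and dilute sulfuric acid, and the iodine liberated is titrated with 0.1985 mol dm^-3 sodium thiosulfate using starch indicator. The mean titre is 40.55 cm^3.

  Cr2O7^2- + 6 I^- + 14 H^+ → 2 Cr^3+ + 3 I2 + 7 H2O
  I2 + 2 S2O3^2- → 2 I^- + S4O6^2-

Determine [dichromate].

0.05489 mol/L

n(S2O3^2-) = 0.04055 × 0.1985 = 8.049 × 10^-3 mol
n(I2) = n(S2O3^2-)/2 = 4.025 × 10^-3 mol
From the 1:3 ratio, n(Cr2O7^2-) in the aliquot = 1/3 × 4.025 × 10^-3 = 1.342 × 10^-3 mol
[Cr2O7^2-] = 1.342 × 10^-3 / 0.02444 = 0.05489 mol/L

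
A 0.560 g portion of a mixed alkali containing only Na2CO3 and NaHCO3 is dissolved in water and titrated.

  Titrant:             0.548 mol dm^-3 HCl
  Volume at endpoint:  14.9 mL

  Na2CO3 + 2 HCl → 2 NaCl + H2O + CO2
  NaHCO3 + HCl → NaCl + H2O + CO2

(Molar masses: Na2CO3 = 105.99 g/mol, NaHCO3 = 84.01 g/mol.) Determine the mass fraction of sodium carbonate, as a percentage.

38.4 %

n(HCl) = 0.0149 × 0.548 = 8.17 × 10^-3 mol
Let x = n(Na2CO3), y = n(NaHCO3).
Titrant: 2x + 1y = 8.17 × 10^-3;  mass: 105.99x + 84.01y = 0.560
Solving, x = 2.03 × 10^-3 mol, y = 4.10 × 10^-3 mol
mass of Na2CO3 = 2.03 × 10^-3 × 105.99 = 0.215 g
% Na2CO3 = 0.215 / 0.560 × 100 = 38.4 %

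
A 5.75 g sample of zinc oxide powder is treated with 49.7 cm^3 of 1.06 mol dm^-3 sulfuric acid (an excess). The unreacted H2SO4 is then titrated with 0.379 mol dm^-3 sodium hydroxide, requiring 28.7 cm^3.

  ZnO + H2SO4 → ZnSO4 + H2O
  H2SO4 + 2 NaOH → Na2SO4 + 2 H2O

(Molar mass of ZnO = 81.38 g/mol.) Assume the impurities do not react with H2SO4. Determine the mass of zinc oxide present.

n(H2SO4) added = 0.0497 × 1.06 = 0.0527 mol
n(NaOH) used in back-titration = 0.0287 × 0.379 = 0.0109 mol
From the 1:2 ratio, n(H2SO4) left over = 1/2 × 0.0109 = 5.44 × 10^-3 mol
n(H2SO4) consumed by analyte = 0.0527 − 5.44 × 10^-3 = 0.0472 mol
n(ZnO) = 0.0472 mol (1:1 ratio)
mass of ZnO = 0.0472 × 81.38 = 3.84 g

3.84 g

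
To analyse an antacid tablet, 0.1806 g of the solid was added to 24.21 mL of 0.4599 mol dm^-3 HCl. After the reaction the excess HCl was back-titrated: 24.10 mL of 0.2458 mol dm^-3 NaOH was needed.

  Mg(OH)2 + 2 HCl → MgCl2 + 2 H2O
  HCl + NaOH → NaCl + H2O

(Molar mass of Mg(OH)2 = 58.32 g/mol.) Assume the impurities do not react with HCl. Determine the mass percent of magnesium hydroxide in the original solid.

84.13 %

n(HCl) added = 0.02421 × 0.4599 = 0.01113 mol
n(NaOH) used in back-titration = 0.02410 × 0.2458 = 5.924 × 10^-3 mol
n(HCl) left over = 5.924 × 10^-3 mol (1:1 ratio)
n(HCl) consumed by analyte = 0.01113 − 5.924 × 10^-3 = 5.210 × 10^-3 mol
From the 1:2 ratio, n(Mg(OH)2) = 1/2 × 5.210 × 10^-3 = 2.605 × 10^-3 mol
mass of Mg(OH)2 = 2.605 × 10^-3 × 58.32 = 0.1519 g
% Mg(OH)2 = 0.1519 / 0.1806 × 100 = 84.13 %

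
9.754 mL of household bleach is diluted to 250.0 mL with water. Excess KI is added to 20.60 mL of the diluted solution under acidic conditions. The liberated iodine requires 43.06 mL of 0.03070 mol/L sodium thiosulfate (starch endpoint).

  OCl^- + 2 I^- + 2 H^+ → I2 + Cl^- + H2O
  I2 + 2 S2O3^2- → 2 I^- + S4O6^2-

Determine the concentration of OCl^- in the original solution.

n(S2O3^2-) = 0.04306 × 0.03070 = 1.322 × 10^-3 mol
n(I2) = n(S2O3^2-)/2 = 6.610 × 10^-4 mol
n(OCl^-) in the aliquot = 6.610 × 10^-4 mol (1:1 ratio)
[OCl^-]_dilute = 6.610 × 10^-4 / 0.02060 = 0.03209 mol/L
[OCl^-]_original = 0.03209 × 250.0/9.754 = 0.8224 mol/L

0.8224 mol/L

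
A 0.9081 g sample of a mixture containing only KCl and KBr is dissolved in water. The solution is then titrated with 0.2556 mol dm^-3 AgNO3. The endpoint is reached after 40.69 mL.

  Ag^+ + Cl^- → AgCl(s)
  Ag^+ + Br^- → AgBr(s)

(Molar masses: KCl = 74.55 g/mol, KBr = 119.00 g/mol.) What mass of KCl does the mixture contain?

0.5527 g

n(AgNO3) = 0.04069 × 0.2556 = 0.01040 mol
Let x = n(KCl), y = n(KBr).
Titrant: 1x + 1y = 0.01040;  mass: 74.55x + 119.00y = 0.9081
Solving, x = 7.414 × 10^-3 mol, y = 2.987 × 10^-3 mol
mass of KCl = 7.414 × 10^-3 × 74.55 = 0.5527 g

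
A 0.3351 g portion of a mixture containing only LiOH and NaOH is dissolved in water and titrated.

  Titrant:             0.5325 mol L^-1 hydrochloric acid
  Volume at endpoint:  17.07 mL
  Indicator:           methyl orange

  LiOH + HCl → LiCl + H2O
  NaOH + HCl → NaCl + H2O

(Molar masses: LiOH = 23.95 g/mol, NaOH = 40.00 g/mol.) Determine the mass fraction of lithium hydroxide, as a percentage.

12.69 %

n(HCl) = 0.01707 × 0.5325 = 9.090 × 10^-3 mol
Let x = n(LiOH), y = n(NaOH).
Titrant: 1x + 1y = 9.090 × 10^-3;  mass: 23.95x + 40.00y = 0.3351
Solving, x = 1.775 × 10^-3 mol, y = 7.315 × 10^-3 mol
mass of LiOH = 1.775 × 10^-3 × 23.95 = 0.04251 g
% LiOH = 0.04251 / 0.3351 × 100 = 12.69 %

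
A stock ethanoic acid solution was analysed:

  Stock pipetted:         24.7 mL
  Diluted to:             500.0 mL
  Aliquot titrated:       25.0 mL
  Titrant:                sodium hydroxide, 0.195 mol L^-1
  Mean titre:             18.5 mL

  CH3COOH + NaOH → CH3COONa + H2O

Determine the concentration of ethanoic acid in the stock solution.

n(NaOH) = 0.0185 × 0.195 = 3.61 × 10^-3 mol
n(CH3COOH) in the aliquot = 3.61 × 10^-3 mol (1:1 ratio)
[CH3COOH]_dilute = 3.61 × 10^-3 / 0.0250 = 0.144 mol/L
Dilution factor = 500.0 / 24.7 = 20.24
[CH3COOH]_stock = 0.144 × 20.24 = 2.92 mol/L

2.92 mol/L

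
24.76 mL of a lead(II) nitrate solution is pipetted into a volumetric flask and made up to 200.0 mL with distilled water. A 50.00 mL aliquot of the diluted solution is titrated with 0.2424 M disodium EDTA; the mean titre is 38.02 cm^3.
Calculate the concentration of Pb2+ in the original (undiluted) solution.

1.489 M

Pb^2+ + EDTA^4- → [Pb(EDTA)]^2-
n(EDTA) = 0.03802 × 0.2424 = 9.216 × 10^-3 mol
n(Pb2+) in the aliquot = 9.216 × 10^-3 mol (1:1 ratio)
[Pb2+]_dilute = 9.216 × 10^-3 / 0.05000 = 0.1843 mol/L
Dilution factor = 200.0 / 24.76 = 8.078
[Pb2+]_stock = 0.1843 × 8.078 = 1.489 mol/L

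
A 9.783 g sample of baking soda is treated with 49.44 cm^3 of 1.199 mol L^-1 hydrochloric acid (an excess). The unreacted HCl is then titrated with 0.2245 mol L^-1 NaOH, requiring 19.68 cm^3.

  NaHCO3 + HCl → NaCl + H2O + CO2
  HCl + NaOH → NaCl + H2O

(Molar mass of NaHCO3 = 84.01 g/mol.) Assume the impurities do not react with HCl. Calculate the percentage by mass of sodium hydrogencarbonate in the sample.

47.11 %

n(HCl) added = 0.04944 × 1.199 = 0.05928 mol
n(NaOH) used in back-titration = 0.01968 × 0.2245 = 4.418 × 10^-3 mol
n(HCl) left over = 4.418 × 10^-3 mol (1:1 ratio)
n(HCl) consumed by analyte = 0.05928 − 4.418 × 10^-3 = 0.05486 mol
n(NaHCO3) = 0.05486 mol (1:1 ratio)
mass of NaHCO3 = 0.05486 × 84.01 = 4.609 g
% NaHCO3 = 4.609 / 9.783 × 100 = 47.11 %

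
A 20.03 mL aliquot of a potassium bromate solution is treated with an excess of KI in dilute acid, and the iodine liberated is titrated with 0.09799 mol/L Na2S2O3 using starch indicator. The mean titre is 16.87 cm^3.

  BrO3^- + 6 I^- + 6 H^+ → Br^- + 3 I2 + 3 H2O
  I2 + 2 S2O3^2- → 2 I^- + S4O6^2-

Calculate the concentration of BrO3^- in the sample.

0.01376 mol/L

n(S2O3^2-) = 0.01687 × 0.09799 = 1.653 × 10^-3 mol
n(I2) = n(S2O3^2-)/2 = 8.265 × 10^-4 mol
From the 1:3 ratio, n(BrO3^-) in the aliquot = 1/3 × 8.265 × 10^-4 = 2.755 × 10^-4 mol
[BrO3^-] = 2.755 × 10^-4 / 0.02003 = 0.01376 mol/L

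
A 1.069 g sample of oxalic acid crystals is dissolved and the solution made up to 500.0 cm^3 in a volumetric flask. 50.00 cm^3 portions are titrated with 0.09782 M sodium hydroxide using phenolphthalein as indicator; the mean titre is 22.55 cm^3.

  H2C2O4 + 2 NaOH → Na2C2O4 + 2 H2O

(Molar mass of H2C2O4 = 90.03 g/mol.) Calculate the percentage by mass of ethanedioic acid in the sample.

92.89 %

n(NaOH) per titration = 0.02255 × 0.09782 = 2.206 × 10^-3 mol
From the 1:2 ratio, n(H2C2O4) in each aliquot = 1/2 × 2.206 × 10^-3 = 1.103 × 10^-3 mol
n(H2C2O4) in the whole flask = 1.103 × 10^-3 × 500.0/50.00 = 0.01103 mol
mass of H2C2O4 = 0.01103 × 90.03 = 0.9930 g
% H2C2O4 = 0.9930 / 1.069 × 100 = 92.89 %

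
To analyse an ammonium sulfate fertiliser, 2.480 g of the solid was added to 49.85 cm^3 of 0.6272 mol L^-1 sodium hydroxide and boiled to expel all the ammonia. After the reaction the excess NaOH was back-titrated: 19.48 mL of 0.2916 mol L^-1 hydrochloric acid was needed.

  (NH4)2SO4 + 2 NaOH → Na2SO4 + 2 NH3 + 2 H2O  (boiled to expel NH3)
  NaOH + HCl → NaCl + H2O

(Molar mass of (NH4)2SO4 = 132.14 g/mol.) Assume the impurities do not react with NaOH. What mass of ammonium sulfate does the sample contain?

1.690 g

n(NaOH) added = 0.04985 × 0.6272 = 0.03127 mol
n(HCl) used in back-titration = 0.01948 × 0.2916 = 5.680 × 10^-3 mol
n(NaOH) left over = 5.680 × 10^-3 mol (1:1 ratio)
n(NaOH) consumed by analyte = 0.03127 − 5.680 × 10^-3 = 0.02559 mol
From the 1:2 ratio, n((NH4)2SO4) = 1/2 × 0.02559 = 0.01279 mol
mass of (NH4)2SO4 = 0.01279 × 132.14 = 1.690 g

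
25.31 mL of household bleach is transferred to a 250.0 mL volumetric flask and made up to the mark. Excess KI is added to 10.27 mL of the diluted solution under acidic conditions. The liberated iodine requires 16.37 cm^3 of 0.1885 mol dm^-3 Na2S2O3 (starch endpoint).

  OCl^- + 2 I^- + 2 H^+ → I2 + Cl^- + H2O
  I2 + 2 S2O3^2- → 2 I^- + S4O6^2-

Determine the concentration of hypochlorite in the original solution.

1.484 mol/L

n(S2O3^2-) = 0.01637 × 0.1885 = 3.086 × 10^-3 mol
n(I2) = n(S2O3^2-)/2 = 1.543 × 10^-3 mol
n(OCl^-) in the aliquot = 1.543 × 10^-3 mol (1:1 ratio)
[OCl^-]_dilute = 1.543 × 10^-3 / 0.01027 = 0.1502 mol/L
[OCl^-]_original = 0.1502 × 250.0/25.31 = 1.484 mol/L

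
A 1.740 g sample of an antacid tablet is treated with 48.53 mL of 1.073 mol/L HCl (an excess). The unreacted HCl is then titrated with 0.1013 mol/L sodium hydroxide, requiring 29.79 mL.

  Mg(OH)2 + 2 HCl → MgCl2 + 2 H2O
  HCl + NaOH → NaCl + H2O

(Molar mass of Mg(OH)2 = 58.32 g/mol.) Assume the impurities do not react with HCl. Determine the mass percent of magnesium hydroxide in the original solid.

82.21 %

n(HCl) added = 0.04853 × 1.073 = 0.05207 mol
n(NaOH) used in back-titration = 0.02979 × 0.1013 = 3.018 × 10^-3 mol
n(HCl) left over = 3.018 × 10^-3 mol (1:1 ratio)
n(HCl) consumed by analyte = 0.05207 − 3.018 × 10^-3 = 0.04905 mol
From the 1:2 ratio, n(Mg(OH)2) = 1/2 × 0.04905 = 0.02453 mol
mass of Mg(OH)2 = 0.02453 × 58.32 = 1.430 g
% Mg(OH)2 = 1.430 / 1.740 × 100 = 82.21 %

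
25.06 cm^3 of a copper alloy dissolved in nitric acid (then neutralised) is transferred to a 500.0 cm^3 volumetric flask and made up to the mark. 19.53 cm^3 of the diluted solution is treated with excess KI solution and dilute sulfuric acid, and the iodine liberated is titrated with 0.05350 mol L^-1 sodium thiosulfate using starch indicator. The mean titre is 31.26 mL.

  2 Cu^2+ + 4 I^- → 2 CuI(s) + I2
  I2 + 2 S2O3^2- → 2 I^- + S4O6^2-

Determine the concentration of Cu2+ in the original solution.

n(S2O3^2-) = 0.03126 × 0.05350 = 1.672 × 10^-3 mol
n(I2) = n(S2O3^2-)/2 = 8.362 × 10^-4 mol
From the 2:1 ratio, n(Cu2+) in the aliquot = 2/1 × 8.362 × 10^-4 = 1.672 × 10^-3 mol
[Cu2+]_dilute = 1.672 × 10^-3 / 0.01953 = 0.08563 mol/L
[Cu2+]_original = 0.08563 × 500.0/25.06 = 1.709 mol/L

1.709 mol/L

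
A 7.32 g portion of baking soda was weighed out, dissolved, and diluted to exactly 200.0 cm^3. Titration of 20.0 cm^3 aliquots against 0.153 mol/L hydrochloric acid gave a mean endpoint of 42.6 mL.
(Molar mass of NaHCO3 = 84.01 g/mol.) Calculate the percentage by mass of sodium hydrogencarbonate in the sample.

74.8 %

NaHCO3 + HCl → NaCl + H2O + CO2
n(HCl) per titration = 0.0426 × 0.153 = 6.52 × 10^-3 mol
n(NaHCO3) in each aliquot = 6.52 × 10^-3 mol (1:1 ratio)
n(NaHCO3) in the whole flask = 6.52 × 10^-3 × 200.0/20.0 = 0.0652 mol
mass of NaHCO3 = 0.0652 × 84.01 = 5.48 g
% NaHCO3 = 5.48 / 7.32 × 100 = 74.8 %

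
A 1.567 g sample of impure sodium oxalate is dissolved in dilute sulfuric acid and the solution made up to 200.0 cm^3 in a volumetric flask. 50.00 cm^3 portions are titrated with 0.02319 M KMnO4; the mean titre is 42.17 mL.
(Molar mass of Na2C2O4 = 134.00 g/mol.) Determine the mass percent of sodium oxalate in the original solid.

83.63 %

2 MnO4^- + 5 C2O4^2- + 16 H^+ → 2 Mn^2+ + 10 CO2 + 8 H2O
n(KMnO4) per titration = 0.04217 × 0.02319 = 9.779 × 10^-4 mol
From the 5:2 ratio, n(Na2C2O4) in each aliquot = 5/2 × 9.779 × 10^-4 = 2.445 × 10^-3 mol
n(Na2C2O4) in the whole flask = 2.445 × 10^-3 × 200.0/50.00 = 9.779 × 10^-3 mol
mass of Na2C2O4 = 9.779 × 10^-3 × 134.00 = 1.310 g
% Na2C2O4 = 1.310 / 1.567 × 100 = 83.63 %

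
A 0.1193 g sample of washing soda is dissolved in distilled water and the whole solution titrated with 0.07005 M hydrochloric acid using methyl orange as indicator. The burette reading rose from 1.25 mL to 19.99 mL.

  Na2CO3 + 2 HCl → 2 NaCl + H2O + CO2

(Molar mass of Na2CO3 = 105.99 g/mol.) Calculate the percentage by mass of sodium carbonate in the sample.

n(HCl) = 0.01874 L × 0.07005 mol/L = 1.313 × 10^-3 mol
From the 1:2 ratio, n(Na2CO3) = 1/2 × 1.313 × 10^-3 = 6.564 × 10^-4 mol
mass of Na2CO3 = 6.564 × 10^-4 × 105.99 g/mol = 0.06957 g
% Na2CO3 = 0.06957 / 0.1193 × 100 = 58.31 %

58.31 %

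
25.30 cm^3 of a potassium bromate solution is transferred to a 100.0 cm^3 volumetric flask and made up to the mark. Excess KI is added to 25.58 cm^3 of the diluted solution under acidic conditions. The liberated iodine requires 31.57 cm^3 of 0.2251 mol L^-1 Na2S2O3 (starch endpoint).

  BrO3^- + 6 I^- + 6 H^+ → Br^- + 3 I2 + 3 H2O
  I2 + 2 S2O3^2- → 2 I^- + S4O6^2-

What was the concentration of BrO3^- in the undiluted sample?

0.1830 mol/L

n(S2O3^2-) = 0.03157 × 0.2251 = 7.106 × 10^-3 mol
n(I2) = n(S2O3^2-)/2 = 3.553 × 10^-3 mol
From the 1:3 ratio, n(BrO3^-) in the aliquot = 1/3 × 3.553 × 10^-3 = 1.184 × 10^-3 mol
[BrO3^-]_dilute = 1.184 × 10^-3 / 0.02558 = 0.04630 mol/L
[BrO3^-]_original = 0.04630 × 100.0/25.30 = 0.1830 mol/L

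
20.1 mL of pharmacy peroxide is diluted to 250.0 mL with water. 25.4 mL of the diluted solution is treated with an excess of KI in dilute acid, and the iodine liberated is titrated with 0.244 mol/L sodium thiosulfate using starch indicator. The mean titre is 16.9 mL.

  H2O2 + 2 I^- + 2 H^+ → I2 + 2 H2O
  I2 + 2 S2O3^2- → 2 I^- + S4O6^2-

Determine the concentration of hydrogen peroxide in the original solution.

n(S2O3^2-) = 0.0169 × 0.244 = 4.12 × 10^-3 mol
n(I2) = n(S2O3^2-)/2 = 2.06 × 10^-3 mol
n(H2O2) in the aliquot = 2.06 × 10^-3 mol (1:1 ratio)
[H2O2]_dilute = 2.06 × 10^-3 / 0.0254 = 0.0812 mol/L
[H2O2]_original = 0.0812 × 250.0/20.1 = 1.01 mol/L

1.01 mol/L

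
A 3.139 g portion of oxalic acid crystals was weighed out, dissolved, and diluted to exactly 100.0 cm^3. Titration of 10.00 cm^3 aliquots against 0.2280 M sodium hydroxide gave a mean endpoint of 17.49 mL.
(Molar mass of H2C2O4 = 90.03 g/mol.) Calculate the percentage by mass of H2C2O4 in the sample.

H2C2O4 + 2 NaOH → Na2C2O4 + 2 H2O
n(NaOH) per titration = 0.01749 × 0.2280 = 3.988 × 10^-3 mol
From the 1:2 ratio, n(H2C2O4) in each aliquot = 1/2 × 3.988 × 10^-3 = 1.994 × 10^-3 mol
n(H2C2O4) in the whole flask = 1.994 × 10^-3 × 100.0/10.00 = 0.01994 mol
mass of H2C2O4 = 0.01994 × 90.03 = 1.795 g
% H2C2O4 = 1.795 / 3.139 × 100 = 57.19 %

57.19 %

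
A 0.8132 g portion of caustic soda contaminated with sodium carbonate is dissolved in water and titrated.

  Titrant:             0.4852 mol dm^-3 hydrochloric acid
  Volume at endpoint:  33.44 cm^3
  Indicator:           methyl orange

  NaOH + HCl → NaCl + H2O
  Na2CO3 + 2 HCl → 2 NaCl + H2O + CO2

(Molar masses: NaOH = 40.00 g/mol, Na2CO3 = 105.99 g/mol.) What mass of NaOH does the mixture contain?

n(HCl) = 0.03344 × 0.4852 = 0.01623 mol
Let x = n(NaOH), y = n(Na2CO3).
Titrant: 1x + 2y = 0.01623;  mass: 40.00x + 105.99y = 0.8132
Solving, x = 3.590 × 10^-3 mol, y = 6.318 × 10^-3 mol
mass of NaOH = 3.590 × 10^-3 × 40.00 = 0.1436 g

0.1436 g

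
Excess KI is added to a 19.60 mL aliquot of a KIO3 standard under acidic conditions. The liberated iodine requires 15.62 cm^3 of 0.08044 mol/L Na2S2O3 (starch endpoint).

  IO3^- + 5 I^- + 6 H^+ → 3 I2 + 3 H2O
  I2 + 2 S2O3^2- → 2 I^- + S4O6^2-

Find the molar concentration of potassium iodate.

0.01068 mol/L

n(S2O3^2-) = 0.01562 × 0.08044 = 1.256 × 10^-3 mol
n(I2) = n(S2O3^2-)/2 = 6.282 × 10^-4 mol
From the 1:3 ratio, n(IO3^-) in the aliquot = 1/3 × 6.282 × 10^-4 = 2.094 × 10^-4 mol
[IO3^-] = 2.094 × 10^-4 / 0.01960 = 0.01068 mol/L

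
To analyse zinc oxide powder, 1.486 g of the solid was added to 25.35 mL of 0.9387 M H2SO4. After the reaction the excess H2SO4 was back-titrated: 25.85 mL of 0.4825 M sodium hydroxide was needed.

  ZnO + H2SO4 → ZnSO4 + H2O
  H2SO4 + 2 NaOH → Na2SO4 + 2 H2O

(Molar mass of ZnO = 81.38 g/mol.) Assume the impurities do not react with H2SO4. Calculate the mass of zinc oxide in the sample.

n(H2SO4) added = 0.02535 × 0.9387 = 0.02380 mol
n(NaOH) used in back-titration = 0.02585 × 0.4825 = 0.01247 mol
From the 1:2 ratio, n(H2SO4) left over = 1/2 × 0.01247 = 6.236 × 10^-3 mol
n(H2SO4) consumed by analyte = 0.02380 − 6.236 × 10^-3 = 0.01756 mol
n(ZnO) = 0.01756 mol (1:1 ratio)
mass of ZnO = 0.01756 × 81.38 = 1.429 g

1.429 g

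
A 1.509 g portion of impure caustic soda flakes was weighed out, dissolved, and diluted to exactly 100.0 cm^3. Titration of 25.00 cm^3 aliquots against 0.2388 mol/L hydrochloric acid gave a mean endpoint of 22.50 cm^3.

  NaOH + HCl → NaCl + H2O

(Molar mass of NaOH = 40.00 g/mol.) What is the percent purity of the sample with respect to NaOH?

n(HCl) per titration = 0.02250 × 0.2388 = 5.373 × 10^-3 mol
n(NaOH) in each aliquot = 5.373 × 10^-3 mol (1:1 ratio)
n(NaOH) in the whole flask = 5.373 × 10^-3 × 100.0/25.00 = 0.02149 mol
mass of NaOH = 0.02149 × 40.00 = 0.8597 g
% NaOH = 0.8597 / 1.509 × 100 = 56.97 %

56.97 %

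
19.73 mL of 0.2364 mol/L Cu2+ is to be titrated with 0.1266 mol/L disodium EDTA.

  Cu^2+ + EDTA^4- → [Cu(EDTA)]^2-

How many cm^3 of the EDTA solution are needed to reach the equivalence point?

n(Cu2+) = 0.01973 L × 0.2364 mol/L = 4.664 × 10^-3 mol
n(EDTA) = 4.664 × 10^-3 mol (1:1 stoichiometry)
V(EDTA) = 4.664 × 10^-3 mol / 0.1266 mol/L = 0.03684 L = 36.84 mL

36.84 mL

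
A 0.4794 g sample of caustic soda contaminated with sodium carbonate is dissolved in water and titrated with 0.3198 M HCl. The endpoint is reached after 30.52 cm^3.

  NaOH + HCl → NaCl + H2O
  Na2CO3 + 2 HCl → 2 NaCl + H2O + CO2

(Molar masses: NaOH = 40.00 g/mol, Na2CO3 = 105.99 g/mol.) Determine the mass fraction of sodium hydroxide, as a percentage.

n(HCl) = 0.03052 × 0.3198 = 9.760 × 10^-3 mol
Let x = n(NaOH), y = n(Na2CO3).
Titrant: 1x + 2y = 9.760 × 10^-3;  mass: 40.00x + 105.99y = 0.4794
Solving, x = 2.912 × 10^-3 mol, y = 3.424 × 10^-3 mol
mass of NaOH = 2.912 × 10^-3 × 40.00 = 0.1165 g
% NaOH = 0.1165 / 0.4794 × 100 = 24.30 %

24.30 %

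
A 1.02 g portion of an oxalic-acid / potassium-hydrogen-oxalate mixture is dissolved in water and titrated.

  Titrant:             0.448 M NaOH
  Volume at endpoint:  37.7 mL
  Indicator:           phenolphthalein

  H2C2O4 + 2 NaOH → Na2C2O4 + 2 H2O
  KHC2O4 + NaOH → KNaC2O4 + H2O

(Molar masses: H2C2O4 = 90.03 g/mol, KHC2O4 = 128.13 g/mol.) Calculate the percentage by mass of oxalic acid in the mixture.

n(NaOH) = 0.0377 × 0.448 = 0.0169 mol
Let x = n(H2C2O4), y = n(KHC2O4).
Titrant: 2x + 1y = 0.0169;  mass: 90.03x + 128.13y = 1.02
Solving, x = 6.88 × 10^-3 mol, y = 3.12 × 10^-3 mol
mass of H2C2O4 = 6.88 × 10^-3 × 90.03 = 0.620 g
% H2C2O4 = 0.620 / 1.02 × 100 = 60.7 %

60.7 %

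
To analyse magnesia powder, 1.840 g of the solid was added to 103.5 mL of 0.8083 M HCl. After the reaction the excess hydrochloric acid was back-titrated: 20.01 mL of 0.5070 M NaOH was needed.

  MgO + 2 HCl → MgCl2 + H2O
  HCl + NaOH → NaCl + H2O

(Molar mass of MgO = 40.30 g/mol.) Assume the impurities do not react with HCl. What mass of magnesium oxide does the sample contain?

n(HCl) added = 0.1035 × 0.8083 = 0.08366 mol
n(NaOH) used in back-titration = 0.02001 × 0.5070 = 0.01015 mol
n(HCl) left over = 0.01015 mol (1:1 ratio)
n(HCl) consumed by analyte = 0.08366 − 0.01015 = 0.07351 mol
From the 1:2 ratio, n(MgO) = 1/2 × 0.07351 = 0.03676 mol
mass of MgO = 0.03676 × 40.30 = 1.481 g

1.481 g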